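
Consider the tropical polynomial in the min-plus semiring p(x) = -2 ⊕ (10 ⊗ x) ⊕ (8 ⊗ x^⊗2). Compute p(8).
p(8) = -2

A tropical monomial a ⊗ x^⊗i evaluates to a + i · x. Evaluating each term at x = 8:
  Term 0 contributes -2 + 0 · 8 = -2
  Term 1 contributes 10 + 1 · 8 = 18
  Term 2 contributes 8 + 2 · 8 = 24
p(8) = ⊕ of these = min[-2, 18, 24] = -2.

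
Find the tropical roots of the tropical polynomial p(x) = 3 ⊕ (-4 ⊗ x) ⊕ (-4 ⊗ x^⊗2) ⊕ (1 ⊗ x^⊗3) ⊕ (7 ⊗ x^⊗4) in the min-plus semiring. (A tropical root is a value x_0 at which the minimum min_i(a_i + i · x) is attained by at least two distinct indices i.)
Roots: {-6, -5, 0, 7}

Each tropical root is a break point of the lower envelope of the lines y = a_i + i · x (there are 5 lines, with slopes 0, 1, ..., 4). Only the lines that attain the minimum somewhere contribute to roots; other lines are dominated. Here the surviving (envelope) indices are i = 4, i = 3, i = 2, i = 1, i = 0.
Intersections between consecutive envelope lines give the roots: for adjacent envelope indices i < j the intersection is x = (a_i − a_j) / (j − i). Reading off the sorted break points: {-6, -5, 0, 7}.
Verification: at each break x_0, at least two indices attain the minimum of min_i(a_i + i · x_0).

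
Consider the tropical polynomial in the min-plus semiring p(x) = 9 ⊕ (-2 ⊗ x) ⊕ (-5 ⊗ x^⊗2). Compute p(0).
p(0) = -5

A tropical monomial a ⊗ x^⊗i evaluates to a + i · x. Evaluating each term at x = 0:
  Term 0 contributes 9 + 0 · 0 = 9
  Term 1 contributes -2 + 1 · 0 = -2
  Term 2 contributes -5 + 2 · 0 = -5
p(0) = ⊕ of these = min[9, -2, -5] = -5.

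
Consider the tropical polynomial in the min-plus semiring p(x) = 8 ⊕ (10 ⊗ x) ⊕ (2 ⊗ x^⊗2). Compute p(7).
p(7) = 8

A tropical monomial a ⊗ x^⊗i evaluates to a + i · x. Evaluating each term at x = 7:
  Term 0 contributes 8 + 0 · 7 = 8
  Term 1 contributes 10 + 1 · 7 = 17
  Term 2 contributes 2 + 2 · 7 = 16
p(7) = ⊕ of these = min[8, 17, 16] = 8.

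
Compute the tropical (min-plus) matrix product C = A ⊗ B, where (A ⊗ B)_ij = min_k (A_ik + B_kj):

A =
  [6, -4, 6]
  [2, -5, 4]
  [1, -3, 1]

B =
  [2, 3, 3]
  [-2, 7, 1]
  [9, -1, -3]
A ⊗ B =
  [-6, 3, -3]
  [-7, 2, -4]
  [-5, 0, -2]

Apply the min-plus product entry-by-entry:
  C[0][0] = min over k of (A[0][0] + B[0][0] = 6 + 2 = 8, A[0][1] + B[1][0] = -4 + -2 = -6, A[0][2] + B[2][0] = 6 + 9 = 15) = -6 (attained at k = 1)
  C[0][1] = min over k of (A[0][0] + B[0][1] = 6 + 3 = 9, A[0][1] + B[1][1] = -4 + 7 = 3, A[0][2] + B[2][1] = 6 + -1 = 5) = 3 (attained at k = 1)
  C[0][2] = min over k of (A[0][0] + B[0][2] = 6 + 3 = 9, A[0][1] + B[1][2] = -4 + 1 = -3, A[0][2] + B[2][2] = 6 + -3 = 3) = -3 (attained at k = 1)
  C[1][0] = min over k of (A[1][0] + B[0][0] = 2 + 2 = 4, A[1][1] + B[1][0] = -5 + -2 = -7, A[1][2] + B[2][0] = 4 + 9 = 13) = -7 (attained at k = 1)
  C[1][1] = min over k of (A[1][0] + B[0][1] = 2 + 3 = 5, A[1][1] + B[1][1] = -5 + 7 = 2, A[1][2] + B[2][1] = 4 + -1 = 3) = 2 (attained at k = 1)
  C[1][2] = min over k of (A[1][0] + B[0][2] = 2 + 3 = 5, A[1][1] + B[1][2] = -5 + 1 = -4, A[1][2] + B[2][2] = 4 + -3 = 1) = -4 (attained at k = 1)
  C[2][0] = min over k of (A[2][0] + B[0][0] = 1 + 2 = 3, A[2][1] + B[1][0] = -3 + -2 = -5, A[2][2] + B[2][0] = 1 + 9 = 10) = -5 (attained at k = 1)
  C[2][1] = min over k of (A[2][0] + B[0][1] = 1 + 3 = 4, A[2][1] + B[1][1] = -3 + 7 = 4, A[2][2] + B[2][1] = 1 + -1 = 0) = 0 (attained at k = 2)
  C[2][2] = min over k of (A[2][0] + B[0][2] = 1 + 3 = 4, A[2][1] + B[1][2] = -3 + 1 = -2, A[2][2] + B[2][2] = 1 + -3 = -2) = -2 (attained at k = 1)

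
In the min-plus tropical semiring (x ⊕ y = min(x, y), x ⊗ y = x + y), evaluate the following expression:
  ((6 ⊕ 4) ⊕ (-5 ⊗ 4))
((6 ⊕ 4) ⊕ (-5 ⊗ 4)) = -1

Expand innermost to outermost. Recall ⊕ takes the minimum of its arguments and ⊗ takes their sum. Working out the expression ((6 ⊕ 4) ⊕ (-5 ⊗ 4)) gives -1.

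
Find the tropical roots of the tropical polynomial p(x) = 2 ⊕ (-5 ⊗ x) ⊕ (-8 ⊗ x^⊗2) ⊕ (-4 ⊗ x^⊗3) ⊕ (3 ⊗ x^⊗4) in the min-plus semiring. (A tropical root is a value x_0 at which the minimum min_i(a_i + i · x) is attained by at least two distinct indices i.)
Roots: {-7, -4, 3, 7}

Each tropical root is a break point of the lower envelope of the lines y = a_i + i · x (there are 5 lines, with slopes 0, 1, ..., 4). Only the lines that attain the minimum somewhere contribute to roots; other lines are dominated. Here the surviving (envelope) indices are i = 4, i = 3, i = 2, i = 1, i = 0.
Intersections between consecutive envelope lines give the roots: for adjacent envelope indices i < j the intersection is x = (a_i − a_j) / (j − i). Reading off the sorted break points: {-7, -4, 3, 7}.
Verification: at each break x_0, at least two indices attain the minimum of min_i(a_i + i · x_0).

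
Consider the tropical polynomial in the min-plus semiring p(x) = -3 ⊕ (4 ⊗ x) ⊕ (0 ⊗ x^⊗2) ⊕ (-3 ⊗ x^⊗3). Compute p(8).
p(8) = -3

A tropical monomial a ⊗ x^⊗i evaluates to a + i · x. Evaluating each term at x = 8:
  Term 0 contributes -3 + 0 · 8 = -3
  Term 1 contributes 4 + 1 · 8 = 12
  Term 2 contributes 0 + 2 · 8 = 16
  Term 3 contributes -3 + 3 · 8 = 21
p(8) = ⊕ of these = min[-3, 12, 16, 21] = -3.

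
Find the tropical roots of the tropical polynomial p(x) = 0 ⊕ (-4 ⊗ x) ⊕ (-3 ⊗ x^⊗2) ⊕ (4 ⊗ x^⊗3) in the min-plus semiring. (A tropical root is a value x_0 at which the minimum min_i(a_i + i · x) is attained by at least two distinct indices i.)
Roots: {-7, -1, 4}

Each tropical root is a break point of the lower envelope of the lines y = a_i + i · x (there are 4 lines, with slopes 0, 1, ..., 3). Only the lines that attain the minimum somewhere contribute to roots; other lines are dominated. Here the surviving (envelope) indices are i = 3, i = 2, i = 1, i = 0.
Intersections between consecutive envelope lines give the roots: for adjacent envelope indices i < j the intersection is x = (a_i − a_j) / (j − i). Reading off the sorted break points: {-7, -1, 4}.
Verification: at each break x_0, at least two indices attain the minimum of min_i(a_i + i · x_0).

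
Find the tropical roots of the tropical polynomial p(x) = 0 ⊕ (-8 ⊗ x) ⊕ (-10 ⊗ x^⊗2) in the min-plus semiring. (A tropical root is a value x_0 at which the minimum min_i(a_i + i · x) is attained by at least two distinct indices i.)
Roots: {2, 8}

Each tropical root is a break point of the lower envelope of the lines y = a_i + i · x (there are 3 lines, with slopes 0, 1, ..., 2). Only the lines that attain the minimum somewhere contribute to roots; other lines are dominated. Here the surviving (envelope) indices are i = 2, i = 1, i = 0.
Intersections between consecutive envelope lines give the roots: for adjacent envelope indices i < j the intersection is x = (a_i − a_j) / (j − i). Reading off the sorted break points: {2, 8}.
Verification: at each break x_0, at least two indices attain the minimum of min_i(a_i + i · x_0).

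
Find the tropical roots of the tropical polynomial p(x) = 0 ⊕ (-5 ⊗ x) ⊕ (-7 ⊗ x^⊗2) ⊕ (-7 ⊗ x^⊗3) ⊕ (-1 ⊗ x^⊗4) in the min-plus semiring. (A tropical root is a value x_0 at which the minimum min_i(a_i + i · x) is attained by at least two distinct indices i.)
Roots: {-6, 0, 2, 5}

Each tropical root is a break point of the lower envelope of the lines y = a_i + i · x (there are 5 lines, with slopes 0, 1, ..., 4). Only the lines that attain the minimum somewhere contribute to roots; other lines are dominated. Here the surviving (envelope) indices are i = 4, i = 3, i = 2, i = 1, i = 0.
Intersections between consecutive envelope lines give the roots: for adjacent envelope indices i < j the intersection is x = (a_i − a_j) / (j − i). Reading off the sorted break points: {-6, 0, 2, 5}.
Verification: at each break x_0, at least two indices attain the minimum of min_i(a_i + i · x_0).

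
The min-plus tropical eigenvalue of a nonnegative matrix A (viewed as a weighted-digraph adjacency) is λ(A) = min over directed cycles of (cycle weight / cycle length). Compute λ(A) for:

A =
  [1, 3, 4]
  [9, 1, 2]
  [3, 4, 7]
λ(A) = 1

Enumerate directed cycles and compute their means (weight / length). Sample:
  cycle 0 → 0: weight = 1, length = 1, mean = 1/1 ≈ 1.000
  cycle 1 → 1: weight = 1, length = 1, mean = 1/1 ≈ 1.000
  cycle 2 → 2: weight = 7, length = 1, mean = 7/1 ≈ 7.000
  cycle 0 → 1 → 0: weight = 12, length = 2, mean = 12/2 ≈ 6.000
  cycle 0 → 2 → 0: weight = 7, length = 2, mean = 7/2 ≈ 3.500
  cycle 1 → 0 → 1: weight = 12, length = 2, mean = 12/2 ≈ 6.000
Minimum mean = 1.000, attained e.g. along the cycle 0 → 0 with weight 1 and length 1. So λ(A) = 1/1 = 1.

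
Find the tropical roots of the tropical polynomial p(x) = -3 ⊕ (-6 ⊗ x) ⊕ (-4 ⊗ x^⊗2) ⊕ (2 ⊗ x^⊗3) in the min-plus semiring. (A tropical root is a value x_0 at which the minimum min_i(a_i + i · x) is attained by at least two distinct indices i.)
Roots: {-6, -2, 3}

Each tropical root is a break point of the lower envelope of the lines y = a_i + i · x (there are 4 lines, with slopes 0, 1, ..., 3). Only the lines that attain the minimum somewhere contribute to roots; other lines are dominated. Here the surviving (envelope) indices are i = 3, i = 2, i = 1, i = 0.
Intersections between consecutive envelope lines give the roots: for adjacent envelope indices i < j the intersection is x = (a_i − a_j) / (j − i). Reading off the sorted break points: {-6, -2, 3}.
Verification: at each break x_0, at least two indices attain the minimum of min_i(a_i + i · x_0).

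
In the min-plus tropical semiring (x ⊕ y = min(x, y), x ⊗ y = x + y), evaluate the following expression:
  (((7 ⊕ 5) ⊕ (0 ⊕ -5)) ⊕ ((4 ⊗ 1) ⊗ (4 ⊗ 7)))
(((7 ⊕ 5) ⊕ (0 ⊕ -5)) ⊕ ((4 ⊗ 1) ⊗ (4 ⊗ 7))) = -5

Expand innermost to outermost. Recall ⊕ takes the minimum of its arguments and ⊗ takes their sum. Working out the expression (((7 ⊕ 5) ⊕ (0 ⊕ -5)) ⊕ ((4 ⊗ 1) ⊗ (4 ⊗ 7))) gives -5.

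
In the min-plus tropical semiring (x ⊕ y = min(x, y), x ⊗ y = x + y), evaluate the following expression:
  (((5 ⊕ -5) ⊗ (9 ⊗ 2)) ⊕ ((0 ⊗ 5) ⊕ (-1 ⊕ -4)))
(((5 ⊕ -5) ⊗ (9 ⊗ 2)) ⊕ ((0 ⊗ 5) ⊕ (-1 ⊕ -4))) = -4

Expand innermost to outermost. Recall ⊕ takes the minimum of its arguments and ⊗ takes their sum. Working out the expression (((5 ⊕ -5) ⊗ (9 ⊗ 2)) ⊕ ((0 ⊗ 5) ⊕ (-1 ⊕ -4))) gives -4.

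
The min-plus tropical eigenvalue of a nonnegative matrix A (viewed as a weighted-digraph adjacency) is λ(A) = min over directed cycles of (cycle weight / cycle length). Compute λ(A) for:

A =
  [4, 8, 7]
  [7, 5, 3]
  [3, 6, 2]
λ(A) = 2

Enumerate directed cycles and compute their means (weight / length). Sample:
  cycle 0 → 0: weight = 4, length = 1, mean = 4/1 ≈ 4.000
  cycle 1 → 1: weight = 5, length = 1, mean = 5/1 ≈ 5.000
  cycle 2 → 2: weight = 2, length = 1, mean = 2/1 ≈ 2.000
  cycle 0 → 1 → 0: weight = 15, length = 2, mean = 15/2 ≈ 7.500
  cycle 0 → 2 → 0: weight = 10, length = 2, mean = 10/2 ≈ 5.000
  cycle 1 → 0 → 1: weight = 15, length = 2, mean = 15/2 ≈ 7.500
Minimum mean = 2.000, attained e.g. along the cycle 2 → 2 with weight 2 and length 1. So λ(A) = 2/1 = 2.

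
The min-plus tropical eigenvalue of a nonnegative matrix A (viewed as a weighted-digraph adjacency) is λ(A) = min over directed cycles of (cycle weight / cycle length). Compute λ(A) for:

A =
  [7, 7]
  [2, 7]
λ(A) = 9/2

Enumerate directed cycles and compute their means (weight / length). Sample:
  cycle 0 → 0: weight = 7, length = 1, mean = 7/1 ≈ 7.000
  cycle 1 → 1: weight = 7, length = 1, mean = 7/1 ≈ 7.000
  cycle 0 → 1 → 0: weight = 9, length = 2, mean = 9/2 ≈ 4.500
  cycle 1 → 0 → 1: weight = 9, length = 2, mean = 9/2 ≈ 4.500
Minimum mean = 4.500, attained e.g. along the cycle 0 → 1 → 0 with weight 9 and length 2. So λ(A) = 9/2 = 9/2.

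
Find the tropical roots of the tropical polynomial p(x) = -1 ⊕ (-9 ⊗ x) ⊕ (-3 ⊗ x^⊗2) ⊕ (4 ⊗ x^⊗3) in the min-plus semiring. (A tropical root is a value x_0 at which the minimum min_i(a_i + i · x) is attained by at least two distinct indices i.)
Roots: {-7, -6, 8}

Each tropical root is a break point of the lower envelope of the lines y = a_i + i · x (there are 4 lines, with slopes 0, 1, ..., 3). Only the lines that attain the minimum somewhere contribute to roots; other lines are dominated. Here the surviving (envelope) indices are i = 3, i = 2, i = 1, i = 0.
Intersections between consecutive envelope lines give the roots: for adjacent envelope indices i < j the intersection is x = (a_i − a_j) / (j − i). Reading off the sorted break points: {-7, -6, 8}.
Verification: at each break x_0, at least two indices attain the minimum of min_i(a_i + i · x_0).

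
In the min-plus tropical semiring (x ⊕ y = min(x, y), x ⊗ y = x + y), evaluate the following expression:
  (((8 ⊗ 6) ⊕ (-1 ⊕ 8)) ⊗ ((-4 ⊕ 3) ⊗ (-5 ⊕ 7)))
(((8 ⊗ 6) ⊕ (-1 ⊕ 8)) ⊗ ((-4 ⊕ 3) ⊗ (-5 ⊕ 7))) = -10

Expand innermost to outermost. Recall ⊕ takes the minimum of its arguments and ⊗ takes their sum. Working out the expression (((8 ⊗ 6) ⊕ (-1 ⊕ 8)) ⊗ ((-4 ⊕ 3) ⊗ (-5 ⊕ 7))) gives -10.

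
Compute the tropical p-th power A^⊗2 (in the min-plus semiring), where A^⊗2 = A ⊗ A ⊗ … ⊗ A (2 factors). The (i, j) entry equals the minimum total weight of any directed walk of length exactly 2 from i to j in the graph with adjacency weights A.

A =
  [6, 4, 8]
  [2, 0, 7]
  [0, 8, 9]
A^⊗2 =
  [6, 4, 11]
  [2, 0, 7]
  [6, 4, 8]

Each entry (A^⊗2)_ij equals the minimum over all length-2 walks i = v_0 → v_1 → … → v_2 = j of Σ_t A[v_t][v_{t+1}]. For example, for (i, j) = (0, 2) we minimise over 3 possible intermediate vertex sequences; the minimum is 11, attained along the walk 0 → 1 → 2.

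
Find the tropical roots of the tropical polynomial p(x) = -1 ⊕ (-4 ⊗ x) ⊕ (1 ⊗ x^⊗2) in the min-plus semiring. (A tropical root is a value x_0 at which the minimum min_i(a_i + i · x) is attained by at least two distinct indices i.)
Roots: {-5, 3}

Each tropical root is a break point of the lower envelope of the lines y = a_i + i · x (there are 3 lines, with slopes 0, 1, ..., 2). Only the lines that attain the minimum somewhere contribute to roots; other lines are dominated. Here the surviving (envelope) indices are i = 2, i = 1, i = 0.
Intersections between consecutive envelope lines give the roots: for adjacent envelope indices i < j the intersection is x = (a_i − a_j) / (j − i). Reading off the sorted break points: {-5, 3}.
Verification: at each break x_0, at least two indices attain the minimum of min_i(a_i + i · x_0).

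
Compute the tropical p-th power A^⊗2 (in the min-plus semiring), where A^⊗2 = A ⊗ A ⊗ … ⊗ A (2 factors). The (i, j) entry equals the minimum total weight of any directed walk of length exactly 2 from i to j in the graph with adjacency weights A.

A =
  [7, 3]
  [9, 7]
A^⊗2 =
  [12, 10]
  [16, 12]

Each entry (A^⊗2)_ij equals the minimum over all length-2 walks i = v_0 → v_1 → … → v_2 = j of Σ_t A[v_t][v_{t+1}]. For example, for (i, j) = (0, 1) we minimise over 2 possible intermediate vertex sequences; the minimum is 10, attained along the walk 0 → 0 → 1.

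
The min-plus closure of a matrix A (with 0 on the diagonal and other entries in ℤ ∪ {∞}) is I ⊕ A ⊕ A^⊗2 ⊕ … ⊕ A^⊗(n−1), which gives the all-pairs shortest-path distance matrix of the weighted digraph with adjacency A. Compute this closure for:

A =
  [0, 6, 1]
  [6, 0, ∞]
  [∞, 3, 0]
Closure =
  [0, 4, 1]
  [6, 0, 7]
  [9, 3, 0]

This is the Floyd-Warshall all-pairs shortest-path computation. For each intermediate vertex k = 0, 1, …, 2, update dist[i][j] ← min(dist[i][j], dist[i][k] + dist[k][j]). The final matrix gives, for each (i, j), the minimum total weight of any directed path from i to j (possibly empty when i = j).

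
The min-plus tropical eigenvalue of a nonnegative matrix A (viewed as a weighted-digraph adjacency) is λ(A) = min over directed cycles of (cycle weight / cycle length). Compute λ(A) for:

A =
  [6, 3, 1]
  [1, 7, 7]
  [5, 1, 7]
λ(A) = 1

Enumerate directed cycles and compute their means (weight / length). Sample:
  cycle 0 → 0: weight = 6, length = 1, mean = 6/1 ≈ 6.000
  cycle 1 → 1: weight = 7, length = 1, mean = 7/1 ≈ 7.000
  cycle 2 → 2: weight = 7, length = 1, mean = 7/1 ≈ 7.000
  cycle 0 → 1 → 0: weight = 4, length = 2, mean = 4/2 ≈ 2.000
  cycle 0 → 2 → 0: weight = 6, length = 2, mean = 6/2 ≈ 3.000
  cycle 1 → 0 → 1: weight = 4, length = 2, mean = 4/2 ≈ 2.000
Minimum mean = 1.000, attained e.g. along the cycle 0 → 2 → 1 → 0 with weight 3 and length 3. So λ(A) = 3/3 = 1.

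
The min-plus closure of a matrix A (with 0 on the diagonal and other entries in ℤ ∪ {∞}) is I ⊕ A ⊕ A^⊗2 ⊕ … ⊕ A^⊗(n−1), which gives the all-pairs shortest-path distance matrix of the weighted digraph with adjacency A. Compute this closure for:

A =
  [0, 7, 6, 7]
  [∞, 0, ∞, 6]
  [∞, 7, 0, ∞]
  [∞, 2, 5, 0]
Closure =
  [0, 7, 6, 7]
  [∞, 0, 11, 6]
  [∞, 7, 0, 13]
  [∞, 2, 5, 0]

This is the Floyd-Warshall all-pairs shortest-path computation. For each intermediate vertex k = 0, 1, …, 3, update dist[i][j] ← min(dist[i][j], dist[i][k] + dist[k][j]). The final matrix gives, for each (i, j), the minimum total weight of any directed path from i to j (possibly empty when i = j).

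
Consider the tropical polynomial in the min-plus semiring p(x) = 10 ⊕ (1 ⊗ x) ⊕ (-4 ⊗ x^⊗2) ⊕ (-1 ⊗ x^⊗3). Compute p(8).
p(8) = 9

A tropical monomial a ⊗ x^⊗i evaluates to a + i · x. Evaluating each term at x = 8:
  Term 0 contributes 10 + 0 · 8 = 10
  Term 1 contributes 1 + 1 · 8 = 9
  Term 2 contributes -4 + 2 · 8 = 12
  Term 3 contributes -1 + 3 · 8 = 23
p(8) = ⊕ of these = min[10, 9, 12, 23] = 9.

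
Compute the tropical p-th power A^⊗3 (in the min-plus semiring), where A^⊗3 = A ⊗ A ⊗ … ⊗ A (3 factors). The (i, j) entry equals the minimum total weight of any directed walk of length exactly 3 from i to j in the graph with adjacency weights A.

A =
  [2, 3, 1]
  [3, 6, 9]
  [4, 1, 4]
A^⊗3 =
  [5, 4, 5]
  [7, 5, 6]
  [6, 6, 5]

Each entry (A^⊗3)_ij equals the minimum over all length-3 walks i = v_0 → v_1 → … → v_3 = j of Σ_t A[v_t][v_{t+1}]. For example, for (i, j) = (0, 2) we minimise over 9 possible intermediate vertex sequences; the minimum is 5, attained along the walk 0 → 0 → 0 → 2.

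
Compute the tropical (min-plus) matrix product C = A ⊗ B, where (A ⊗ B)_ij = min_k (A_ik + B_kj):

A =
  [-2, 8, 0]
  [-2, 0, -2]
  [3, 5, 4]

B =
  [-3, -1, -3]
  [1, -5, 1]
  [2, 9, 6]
A ⊗ B =
  [-5, -3, -5]
  [-5, -5, -5]
  [0, 0, 0]

Apply the min-plus product entry-by-entry:
  C[0][0] = min over k of (A[0][0] + B[0][0] = -2 + -3 = -5, A[0][1] + B[1][0] = 8 + 1 = 9, A[0][2] + B[2][0] = 0 + 2 = 2) = -5 (attained at k = 0)
  C[0][1] = min over k of (A[0][0] + B[0][1] = -2 + -1 = -3, A[0][1] + B[1][1] = 8 + -5 = 3, A[0][2] + B[2][1] = 0 + 9 = 9) = -3 (attained at k = 0)
  C[0][2] = min over k of (A[0][0] + B[0][2] = -2 + -3 = -5, A[0][1] + B[1][2] = 8 + 1 = 9, A[0][2] + B[2][2] = 0 + 6 = 6) = -5 (attained at k = 0)
  C[1][0] = min over k of (A[1][0] + B[0][0] = -2 + -3 = -5, A[1][1] + B[1][0] = 0 + 1 = 1, A[1][2] + B[2][0] = -2 + 2 = 0) = -5 (attained at k = 0)
  C[1][1] = min over k of (A[1][0] + B[0][1] = -2 + -1 = -3, A[1][1] + B[1][1] = 0 + -5 = -5, A[1][2] + B[2][1] = -2 + 9 = 7) = -5 (attained at k = 1)
  C[1][2] = min over k of (A[1][0] + B[0][2] = -2 + -3 = -5, A[1][1] + B[1][2] = 0 + 1 = 1, A[1][2] + B[2][2] = -2 + 6 = 4) = -5 (attained at k = 0)
  C[2][0] = min over k of (A[2][0] + B[0][0] = 3 + -3 = 0, A[2][1] + B[1][0] = 5 + 1 = 6, A[2][2] + B[2][0] = 4 + 2 = 6) = 0 (attained at k = 0)
  C[2][1] = min over k of (A[2][0] + B[0][1] = 3 + -1 = 2, A[2][1] + B[1][1] = 5 + -5 = 0, A[2][2] + B[2][1] = 4 + 9 = 13) = 0 (attained at k = 1)
  C[2][2] = min over k of (A[2][0] + B[0][2] = 3 + -3 = 0, A[2][1] + B[1][2] = 5 + 1 = 6, A[2][2] + B[2][2] = 4 + 6 = 10) = 0 (attained at k = 0)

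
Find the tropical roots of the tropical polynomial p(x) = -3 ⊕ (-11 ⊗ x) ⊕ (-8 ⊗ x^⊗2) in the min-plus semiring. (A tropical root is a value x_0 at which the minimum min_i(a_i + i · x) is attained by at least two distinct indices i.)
Roots: {-3, 8}

Each tropical root is a break point of the lower envelope of the lines y = a_i + i · x (there are 3 lines, with slopes 0, 1, ..., 2). Only the lines that attain the minimum somewhere contribute to roots; other lines are dominated. Here the surviving (envelope) indices are i = 2, i = 1, i = 0.
Intersections between consecutive envelope lines give the roots: for adjacent envelope indices i < j the intersection is x = (a_i − a_j) / (j − i). Reading off the sorted break points: {-3, 8}.
Verification: at each break x_0, at least two indices attain the minimum of min_i(a_i + i · x_0).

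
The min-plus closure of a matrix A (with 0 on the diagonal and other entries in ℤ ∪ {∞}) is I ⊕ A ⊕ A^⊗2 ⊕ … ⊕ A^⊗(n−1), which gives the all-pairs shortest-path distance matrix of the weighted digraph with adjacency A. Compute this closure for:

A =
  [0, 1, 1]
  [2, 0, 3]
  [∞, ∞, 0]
Closure =
  [0, 1, 1]
  [2, 0, 3]
  [∞, ∞, 0]

This is the Floyd-Warshall all-pairs shortest-path computation. For each intermediate vertex k = 0, 1, …, 2, update dist[i][j] ← min(dist[i][j], dist[i][k] + dist[k][j]). The final matrix gives, for each (i, j), the minimum total weight of any directed path from i to j (possibly empty when i = j).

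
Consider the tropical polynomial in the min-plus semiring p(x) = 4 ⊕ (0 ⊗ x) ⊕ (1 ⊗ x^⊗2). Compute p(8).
p(8) = 4

A tropical monomial a ⊗ x^⊗i evaluates to a + i · x. Evaluating each term at x = 8:
  Term 0 contributes 4 + 0 · 8 = 4
  Term 1 contributes 0 + 1 · 8 = 8
  Term 2 contributes 1 + 2 · 8 = 17
p(8) = ⊕ of these = min[4, 8, 17] = 4.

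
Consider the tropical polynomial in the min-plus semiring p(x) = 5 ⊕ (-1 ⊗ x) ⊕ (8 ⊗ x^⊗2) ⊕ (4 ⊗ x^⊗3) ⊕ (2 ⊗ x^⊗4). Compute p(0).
p(0) = -1

A tropical monomial a ⊗ x^⊗i evaluates to a + i · x. Evaluating each term at x = 0:
  Term 0 contributes 5 + 0 · 0 = 5
  Term 1 contributes -1 + 1 · 0 = -1
  Term 2 contributes 8 + 2 · 0 = 8
  Term 3 contributes 4 + 3 · 0 = 4
  Term 4 contributes 2 + 4 · 0 = 2
p(0) = ⊕ of these = min[5, -1, 8, 4, 2] = -1.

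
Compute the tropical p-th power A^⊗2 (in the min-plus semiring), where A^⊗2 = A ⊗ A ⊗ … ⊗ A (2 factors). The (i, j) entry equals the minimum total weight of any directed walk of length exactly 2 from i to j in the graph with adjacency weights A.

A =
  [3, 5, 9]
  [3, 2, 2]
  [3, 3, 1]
A^⊗2 =
  [6, 7, 7]
  [5, 4, 3]
  [4, 4, 2]

Each entry (A^⊗2)_ij equals the minimum over all length-2 walks i = v_0 → v_1 → … → v_2 = j of Σ_t A[v_t][v_{t+1}]. For example, for (i, j) = (0, 2) we minimise over 3 possible intermediate vertex sequences; the minimum is 7, attained along the walk 0 → 1 → 2.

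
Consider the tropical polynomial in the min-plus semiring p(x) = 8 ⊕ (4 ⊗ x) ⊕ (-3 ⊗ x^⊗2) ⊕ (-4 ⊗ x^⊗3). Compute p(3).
p(3) = 3

A tropical monomial a ⊗ x^⊗i evaluates to a + i · x. Evaluating each term at x = 3:
  Term 0 contributes 8 + 0 · 3 = 8
  Term 1 contributes 4 + 1 · 3 = 7
  Term 2 contributes -3 + 2 · 3 = 3
  Term 3 contributes -4 + 3 · 3 = 5
p(3) = ⊕ of these = min[8, 7, 3, 5] = 3.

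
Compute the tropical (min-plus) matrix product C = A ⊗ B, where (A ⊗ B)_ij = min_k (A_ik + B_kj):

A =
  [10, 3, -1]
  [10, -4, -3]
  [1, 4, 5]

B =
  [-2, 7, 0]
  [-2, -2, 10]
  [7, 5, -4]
A ⊗ B =
  [1, 1, -5]
  [-6, -6, -7]
  [-1, 2, 1]

Apply the min-plus product entry-by-entry:
  C[0][0] = min over k of (A[0][0] + B[0][0] = 10 + -2 = 8, A[0][1] + B[1][0] = 3 + -2 = 1, A[0][2] + B[2][0] = -1 + 7 = 6) = 1 (attained at k = 1)
  C[0][1] = min over k of (A[0][0] + B[0][1] = 10 + 7 = 17, A[0][1] + B[1][1] = 3 + -2 = 1, A[0][2] + B[2][1] = -1 + 5 = 4) = 1 (attained at k = 1)
  C[0][2] = min over k of (A[0][0] + B[0][2] = 10 + 0 = 10, A[0][1] + B[1][2] = 3 + 10 = 13, A[0][2] + B[2][2] = -1 + -4 = -5) = -5 (attained at k = 2)
  C[1][0] = min over k of (A[1][0] + B[0][0] = 10 + -2 = 8, A[1][1] + B[1][0] = -4 + -2 = -6, A[1][2] + B[2][0] = -3 + 7 = 4) = -6 (attained at k = 1)
  C[1][1] = min over k of (A[1][0] + B[0][1] = 10 + 7 = 17, A[1][1] + B[1][1] = -4 + -2 = -6, A[1][2] + B[2][1] = -3 + 5 = 2) = -6 (attained at k = 1)
  C[1][2] = min over k of (A[1][0] + B[0][2] = 10 + 0 = 10, A[1][1] + B[1][2] = -4 + 10 = 6, A[1][2] + B[2][2] = -3 + -4 = -7) = -7 (attained at k = 2)
  C[2][0] = min over k of (A[2][0] + B[0][0] = 1 + -2 = -1, A[2][1] + B[1][0] = 4 + -2 = 2, A[2][2] + B[2][0] = 5 + 7 = 12) = -1 (attained at k = 0)
  C[2][1] = min over k of (A[2][0] + B[0][1] = 1 + 7 = 8, A[2][1] + B[1][1] = 4 + -2 = 2, A[2][2] + B[2][1] = 5 + 5 = 10) = 2 (attained at k = 1)
  C[2][2] = min over k of (A[2][0] + B[0][2] = 1 + 0 = 1, A[2][1] + B[1][2] = 4 + 10 = 14, A[2][2] + B[2][2] = 5 + -4 = 1) = 1 (attained at k = 0)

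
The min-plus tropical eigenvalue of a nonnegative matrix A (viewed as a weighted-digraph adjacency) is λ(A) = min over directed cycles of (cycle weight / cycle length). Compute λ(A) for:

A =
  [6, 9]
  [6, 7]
λ(A) = 6

Enumerate directed cycles and compute their means (weight / length). Sample:
  cycle 0 → 0: weight = 6, length = 1, mean = 6/1 ≈ 6.000
  cycle 1 → 1: weight = 7, length = 1, mean = 7/1 ≈ 7.000
  cycle 0 → 1 → 0: weight = 15, length = 2, mean = 15/2 ≈ 7.500
  cycle 1 → 0 → 1: weight = 15, length = 2, mean = 15/2 ≈ 7.500
Minimum mean = 6.000, attained e.g. along the cycle 0 → 0 with weight 6 and length 1. So λ(A) = 6/1 = 6.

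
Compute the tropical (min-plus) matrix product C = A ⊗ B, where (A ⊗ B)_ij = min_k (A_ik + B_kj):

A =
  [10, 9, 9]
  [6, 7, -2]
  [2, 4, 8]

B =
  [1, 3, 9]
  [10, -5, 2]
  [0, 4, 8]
A ⊗ B =
  [9, 4, 11]
  [-2, 2, 6]
  [3, -1, 6]

Apply the min-plus product entry-by-entry:
  C[0][0] = min over k of (A[0][0] + B[0][0] = 10 + 1 = 11, A[0][1] + B[1][0] = 9 + 10 = 19, A[0][2] + B[2][0] = 9 + 0 = 9) = 9 (attained at k = 2)
  C[0][1] = min over k of (A[0][0] + B[0][1] = 10 + 3 = 13, A[0][1] + B[1][1] = 9 + -5 = 4, A[0][2] + B[2][1] = 9 + 4 = 13) = 4 (attained at k = 1)
  C[0][2] = min over k of (A[0][0] + B[0][2] = 10 + 9 = 19, A[0][1] + B[1][2] = 9 + 2 = 11, A[0][2] + B[2][2] = 9 + 8 = 17) = 11 (attained at k = 1)
  C[1][0] = min over k of (A[1][0] + B[0][0] = 6 + 1 = 7, A[1][1] + B[1][0] = 7 + 10 = 17, A[1][2] + B[2][0] = -2 + 0 = -2) = -2 (attained at k = 2)
  C[1][1] = min over k of (A[1][0] + B[0][1] = 6 + 3 = 9, A[1][1] + B[1][1] = 7 + -5 = 2, A[1][2] + B[2][1] = -2 + 4 = 2) = 2 (attained at k = 1)
  C[1][2] = min over k of (A[1][0] + B[0][2] = 6 + 9 = 15, A[1][1] + B[1][2] = 7 + 2 = 9, A[1][2] + B[2][2] = -2 + 8 = 6) = 6 (attained at k = 2)
  C[2][0] = min over k of (A[2][0] + B[0][0] = 2 + 1 = 3, A[2][1] + B[1][0] = 4 + 10 = 14, A[2][2] + B[2][0] = 8 + 0 = 8) = 3 (attained at k = 0)
  C[2][1] = min over k of (A[2][0] + B[0][1] = 2 + 3 = 5, A[2][1] + B[1][1] = 4 + -5 = -1, A[2][2] + B[2][1] = 8 + 4 = 12) = -1 (attained at k = 1)
  C[2][2] = min over k of (A[2][0] + B[0][2] = 2 + 9 = 11, A[2][1] + B[1][2] = 4 + 2 = 6, A[2][2] + B[2][2] = 8 + 8 = 16) = 6 (attained at k = 1)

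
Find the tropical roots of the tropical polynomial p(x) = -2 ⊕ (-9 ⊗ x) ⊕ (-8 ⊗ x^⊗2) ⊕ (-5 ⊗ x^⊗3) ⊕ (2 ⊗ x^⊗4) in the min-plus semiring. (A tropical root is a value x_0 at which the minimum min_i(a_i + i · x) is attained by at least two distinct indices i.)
Roots: {-7, -3, -1, 7}

Each tropical root is a break point of the lower envelope of the lines y = a_i + i · x (there are 5 lines, with slopes 0, 1, ..., 4). Only the lines that attain the minimum somewhere contribute to roots; other lines are dominated. Here the surviving (envelope) indices are i = 4, i = 3, i = 2, i = 1, i = 0.
Intersections between consecutive envelope lines give the roots: for adjacent envelope indices i < j the intersection is x = (a_i − a_j) / (j − i). Reading off the sorted break points: {-7, -3, -1, 7}.
Verification: at each break x_0, at least two indices attain the minimum of min_i(a_i + i · x_0).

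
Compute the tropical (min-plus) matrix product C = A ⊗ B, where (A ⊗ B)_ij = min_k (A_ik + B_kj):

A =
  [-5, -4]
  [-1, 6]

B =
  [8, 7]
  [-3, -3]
A ⊗ B =
  [-7, -7]
  [3, 3]

Apply the min-plus product entry-by-entry:
  C[0][0] = min over k of (A[0][0] + B[0][0] = -5 + 8 = 3, A[0][1] + B[1][0] = -4 + -3 = -7) = -7 (attained at k = 1)
  C[0][1] = min over k of (A[0][0] + B[0][1] = -5 + 7 = 2, A[0][1] + B[1][1] = -4 + -3 = -7) = -7 (attained at k = 1)
  C[1][0] = min over k of (A[1][0] + B[0][0] = -1 + 8 = 7, A[1][1] + B[1][0] = 6 + -3 = 3) = 3 (attained at k = 1)
  C[1][1] = min over k of (A[1][0] + B[0][1] = -1 + 7 = 6, A[1][1] + B[1][1] = 6 + -3 = 3) = 3 (attained at k = 1)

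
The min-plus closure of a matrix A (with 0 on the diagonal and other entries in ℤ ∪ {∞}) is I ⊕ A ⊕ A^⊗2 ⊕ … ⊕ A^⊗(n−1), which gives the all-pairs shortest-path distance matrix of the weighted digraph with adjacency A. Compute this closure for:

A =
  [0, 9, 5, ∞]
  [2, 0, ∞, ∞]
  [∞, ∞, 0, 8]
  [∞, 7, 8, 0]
Closure =
  [0, 9, 5, 13]
  [2, 0, 7, 15]
  [17, 15, 0, 8]
  [9, 7, 8, 0]

This is the Floyd-Warshall all-pairs shortest-path computation. For each intermediate vertex k = 0, 1, …, 3, update dist[i][j] ← min(dist[i][j], dist[i][k] + dist[k][j]). The final matrix gives, for each (i, j), the minimum total weight of any directed path from i to j (possibly empty when i = j).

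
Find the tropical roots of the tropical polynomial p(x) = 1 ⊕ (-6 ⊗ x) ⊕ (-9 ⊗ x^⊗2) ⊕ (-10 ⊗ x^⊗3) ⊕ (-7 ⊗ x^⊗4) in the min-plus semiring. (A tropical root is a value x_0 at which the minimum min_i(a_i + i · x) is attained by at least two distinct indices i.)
Roots: {-3, 1, 3, 7}

Each tropical root is a break point of the lower envelope of the lines y = a_i + i · x (there are 5 lines, with slopes 0, 1, ..., 4). Only the lines that attain the minimum somewhere contribute to roots; other lines are dominated. Here the surviving (envelope) indices are i = 4, i = 3, i = 2, i = 1, i = 0.
Intersections between consecutive envelope lines give the roots: for adjacent envelope indices i < j the intersection is x = (a_i − a_j) / (j − i). Reading off the sorted break points: {-3, 1, 3, 7}.
Verification: at each break x_0, at least two indices attain the minimum of min_i(a_i + i · x_0).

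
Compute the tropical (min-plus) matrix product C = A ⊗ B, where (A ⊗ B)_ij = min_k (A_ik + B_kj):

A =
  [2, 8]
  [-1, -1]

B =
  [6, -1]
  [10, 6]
A ⊗ B =
  [8, 1]
  [5, -2]

Apply the min-plus product entry-by-entry:
  C[0][0] = min over k of (A[0][0] + B[0][0] = 2 + 6 = 8, A[0][1] + B[1][0] = 8 + 10 = 18) = 8 (attained at k = 0)
  C[0][1] = min over k of (A[0][0] + B[0][1] = 2 + -1 = 1, A[0][1] + B[1][1] = 8 + 6 = 14) = 1 (attained at k = 0)
  C[1][0] = min over k of (A[1][0] + B[0][0] = -1 + 6 = 5, A[1][1] + B[1][0] = -1 + 10 = 9) = 5 (attained at k = 0)
  C[1][1] = min over k of (A[1][0] + B[0][1] = -1 + -1 = -2, A[1][1] + B[1][1] = -1 + 6 = 5) = -2 (attained at k = 0)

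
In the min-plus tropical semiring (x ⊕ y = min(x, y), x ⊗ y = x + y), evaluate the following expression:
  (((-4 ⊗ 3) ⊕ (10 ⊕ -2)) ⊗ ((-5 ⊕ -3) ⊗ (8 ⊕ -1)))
(((-4 ⊗ 3) ⊕ (10 ⊕ -2)) ⊗ ((-5 ⊕ -3) ⊗ (8 ⊕ -1))) = -8

Expand innermost to outermost. Recall ⊕ takes the minimum of its arguments and ⊗ takes their sum. Working out the expression (((-4 ⊗ 3) ⊕ (10 ⊕ -2)) ⊗ ((-5 ⊕ -3) ⊗ (8 ⊕ -1))) gives -8.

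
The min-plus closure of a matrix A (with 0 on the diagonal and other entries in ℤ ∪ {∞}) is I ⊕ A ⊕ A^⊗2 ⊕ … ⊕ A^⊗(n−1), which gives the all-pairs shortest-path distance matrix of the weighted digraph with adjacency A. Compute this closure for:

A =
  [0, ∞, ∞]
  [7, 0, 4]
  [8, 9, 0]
Closure =
  [0, ∞, ∞]
  [7, 0, 4]
  [8, 9, 0]

This is the Floyd-Warshall all-pairs shortest-path computation. For each intermediate vertex k = 0, 1, …, 2, update dist[i][j] ← min(dist[i][j], dist[i][k] + dist[k][j]). The final matrix gives, for each (i, j), the minimum total weight of any directed path from i to j (possibly empty when i = j).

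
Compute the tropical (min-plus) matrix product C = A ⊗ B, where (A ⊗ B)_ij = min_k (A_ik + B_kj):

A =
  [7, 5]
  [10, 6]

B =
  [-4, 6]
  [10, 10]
A ⊗ B =
  [3, 13]
  [6, 16]

Apply the min-plus product entry-by-entry:
  C[0][0] = min over k of (A[0][0] + B[0][0] = 7 + -4 = 3, A[0][1] + B[1][0] = 5 + 10 = 15) = 3 (attained at k = 0)
  C[0][1] = min over k of (A[0][0] + B[0][1] = 7 + 6 = 13, A[0][1] + B[1][1] = 5 + 10 = 15) = 13 (attained at k = 0)
  C[1][0] = min over k of (A[1][0] + B[0][0] = 10 + -4 = 6, A[1][1] + B[1][0] = 6 + 10 = 16) = 6 (attained at k = 0)
  C[1][1] = min over k of (A[1][0] + B[0][1] = 10 + 6 = 16, A[1][1] + B[1][1] = 6 + 10 = 16) = 16 (attained at k = 0)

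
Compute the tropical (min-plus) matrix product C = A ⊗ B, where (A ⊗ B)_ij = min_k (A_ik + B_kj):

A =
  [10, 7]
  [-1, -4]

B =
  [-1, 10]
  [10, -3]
A ⊗ B =
  [9, 4]
  [-2, -7]

Apply the min-plus product entry-by-entry:
  C[0][0] = min over k of (A[0][0] + B[0][0] = 10 + -1 = 9, A[0][1] + B[1][0] = 7 + 10 = 17) = 9 (attained at k = 0)
  C[0][1] = min over k of (A[0][0] + B[0][1] = 10 + 10 = 20, A[0][1] + B[1][1] = 7 + -3 = 4) = 4 (attained at k = 1)
  C[1][0] = min over k of (A[1][0] + B[0][0] = -1 + -1 = -2, A[1][1] + B[1][0] = -4 + 10 = 6) = -2 (attained at k = 0)
  C[1][1] = min over k of (A[1][0] + B[0][1] = -1 + 10 = 9, A[1][1] + B[1][1] = -4 + -3 = -7) = -7 (attained at k = 1)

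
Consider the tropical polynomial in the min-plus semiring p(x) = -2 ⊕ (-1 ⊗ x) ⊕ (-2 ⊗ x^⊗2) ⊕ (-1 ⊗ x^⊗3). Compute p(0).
p(0) = -2

A tropical monomial a ⊗ x^⊗i evaluates to a + i · x. Evaluating each term at x = 0:
  Term 0 contributes -2 + 0 · 0 = -2
  Term 1 contributes -1 + 1 · 0 = -1
  Term 2 contributes -2 + 2 · 0 = -2
  Term 3 contributes -1 + 3 · 0 = -1
p(0) = ⊕ of these = min[-2, -1, -2, -1] = -2.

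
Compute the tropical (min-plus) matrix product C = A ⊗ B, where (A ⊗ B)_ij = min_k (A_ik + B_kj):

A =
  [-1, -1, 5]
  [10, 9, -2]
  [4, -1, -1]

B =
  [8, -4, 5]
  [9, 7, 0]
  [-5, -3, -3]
A ⊗ B =
  [0, -5, -1]
  [-7, -5, -5]
  [-6, -4, -4]

Apply the min-plus product entry-by-entry:
  C[0][0] = min over k of (A[0][0] + B[0][0] = -1 + 8 = 7, A[0][1] + B[1][0] = -1 + 9 = 8, A[0][2] + B[2][0] = 5 + -5 = 0) = 0 (attained at k = 2)
  C[0][1] = min over k of (A[0][0] + B[0][1] = -1 + -4 = -5, A[0][1] + B[1][1] = -1 + 7 = 6, A[0][2] + B[2][1] = 5 + -3 = 2) = -5 (attained at k = 0)
  C[0][2] = min over k of (A[0][0] + B[0][2] = -1 + 5 = 4, A[0][1] + B[1][2] = -1 + 0 = -1, A[0][2] + B[2][2] = 5 + -3 = 2) = -1 (attained at k = 1)
  C[1][0] = min over k of (A[1][0] + B[0][0] = 10 + 8 = 18, A[1][1] + B[1][0] = 9 + 9 = 18, A[1][2] + B[2][0] = -2 + -5 = -7) = -7 (attained at k = 2)
  C[1][1] = min over k of (A[1][0] + B[0][1] = 10 + -4 = 6, A[1][1] + B[1][1] = 9 + 7 = 16, A[1][2] + B[2][1] = -2 + -3 = -5) = -5 (attained at k = 2)
  C[1][2] = min over k of (A[1][0] + B[0][2] = 10 + 5 = 15, A[1][1] + B[1][2] = 9 + 0 = 9, A[1][2] + B[2][2] = -2 + -3 = -5) = -5 (attained at k = 2)
  C[2][0] = min over k of (A[2][0] + B[0][0] = 4 + 8 = 12, A[2][1] + B[1][0] = -1 + 9 = 8, A[2][2] + B[2][0] = -1 + -5 = -6) = -6 (attained at k = 2)
  C[2][1] = min over k of (A[2][0] + B[0][1] = 4 + -4 = 0, A[2][1] + B[1][1] = -1 + 7 = 6, A[2][2] + B[2][1] = -1 + -3 = -4) = -4 (attained at k = 2)
  C[2][2] = min over k of (A[2][0] + B[0][2] = 4 + 5 = 9, A[2][1] + B[1][2] = -1 + 0 = -1, A[2][2] + B[2][2] = -1 + -3 = -4) = -4 (attained at k = 2)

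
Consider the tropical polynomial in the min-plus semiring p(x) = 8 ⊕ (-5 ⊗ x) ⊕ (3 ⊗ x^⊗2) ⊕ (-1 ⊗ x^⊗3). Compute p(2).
p(2) = -3

A tropical monomial a ⊗ x^⊗i evaluates to a + i · x. Evaluating each term at x = 2:
  Term 0 contributes 8 + 0 · 2 = 8
  Term 1 contributes -5 + 1 · 2 = -3
  Term 2 contributes 3 + 2 · 2 = 7
  Term 3 contributes -1 + 3 · 2 = 5
p(2) = ⊕ of these = min[8, -3, 7, 5] = -3.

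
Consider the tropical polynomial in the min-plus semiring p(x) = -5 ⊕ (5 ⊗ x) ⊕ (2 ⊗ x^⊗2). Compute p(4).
p(4) = -5

A tropical monomial a ⊗ x^⊗i evaluates to a + i · x. Evaluating each term at x = 4:
  Term 0 contributes -5 + 0 · 4 = -5
  Term 1 contributes 5 + 1 · 4 = 9
  Term 2 contributes 2 + 2 · 4 = 10
p(4) = ⊕ of these = min[-5, 9, 10] = -5.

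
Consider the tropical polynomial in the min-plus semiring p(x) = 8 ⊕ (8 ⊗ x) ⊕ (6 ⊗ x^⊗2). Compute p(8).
p(8) = 8

A tropical monomial a ⊗ x^⊗i evaluates to a + i · x. Evaluating each term at x = 8:
  Term 0 contributes 8 + 0 · 8 = 8
  Term 1 contributes 8 + 1 · 8 = 16
  Term 2 contributes 6 + 2 · 8 = 22
p(8) = ⊕ of these = min[8, 16, 22] = 8.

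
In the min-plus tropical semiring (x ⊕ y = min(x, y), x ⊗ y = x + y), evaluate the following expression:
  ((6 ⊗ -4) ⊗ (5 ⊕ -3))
((6 ⊗ -4) ⊗ (5 ⊕ -3)) = -1

Expand innermost to outermost. Recall ⊕ takes the minimum of its arguments and ⊗ takes their sum. Working out the expression ((6 ⊗ -4) ⊗ (5 ⊕ -3)) gives -1.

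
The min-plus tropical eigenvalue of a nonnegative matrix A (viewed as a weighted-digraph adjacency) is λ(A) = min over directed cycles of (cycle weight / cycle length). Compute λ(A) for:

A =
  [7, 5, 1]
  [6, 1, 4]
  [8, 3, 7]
λ(A) = 1

Enumerate directed cycles and compute their means (weight / length). Sample:
  cycle 0 → 0: weight = 7, length = 1, mean = 7/1 ≈ 7.000
  cycle 1 → 1: weight = 1, length = 1, mean = 1/1 ≈ 1.000
  cycle 2 → 2: weight = 7, length = 1, mean = 7/1 ≈ 7.000
  cycle 0 → 1 → 0: weight = 11, length = 2, mean = 11/2 ≈ 5.500
  cycle 0 → 2 → 0: weight = 9, length = 2, mean = 9/2 ≈ 4.500
  cycle 1 → 0 → 1: weight = 11, length = 2, mean = 11/2 ≈ 5.500
Minimum mean = 1.000, attained e.g. along the cycle 1 → 1 with weight 1 and length 1. So λ(A) = 1/1 = 1.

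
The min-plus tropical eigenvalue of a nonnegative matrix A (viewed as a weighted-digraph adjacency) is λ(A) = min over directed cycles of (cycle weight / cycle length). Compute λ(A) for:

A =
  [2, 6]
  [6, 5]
λ(A) = 2

Enumerate directed cycles and compute their means (weight / length). Sample:
  cycle 0 → 0: weight = 2, length = 1, mean = 2/1 ≈ 2.000
  cycle 1 → 1: weight = 5, length = 1, mean = 5/1 ≈ 5.000
  cycle 0 → 1 → 0: weight = 12, length = 2, mean = 12/2 ≈ 6.000
  cycle 1 → 0 → 1: weight = 12, length = 2, mean = 12/2 ≈ 6.000
Minimum mean = 2.000, attained e.g. along the cycle 0 → 0 with weight 2 and length 1. So λ(A) = 2/1 = 2.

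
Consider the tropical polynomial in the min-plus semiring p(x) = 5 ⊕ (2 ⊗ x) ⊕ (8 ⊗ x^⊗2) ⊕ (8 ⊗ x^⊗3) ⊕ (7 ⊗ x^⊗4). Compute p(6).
p(6) = 5

A tropical monomial a ⊗ x^⊗i evaluates to a + i · x. Evaluating each term at x = 6:
  Term 0 contributes 5 + 0 · 6 = 5
  Term 1 contributes 2 + 1 · 6 = 8
  Term 2 contributes 8 + 2 · 6 = 20
  Term 3 contributes 8 + 3 · 6 = 26
  Term 4 contributes 7 + 4 · 6 = 31
p(6) = ⊕ of these = min[5, 8, 20, 26, 31] = 5.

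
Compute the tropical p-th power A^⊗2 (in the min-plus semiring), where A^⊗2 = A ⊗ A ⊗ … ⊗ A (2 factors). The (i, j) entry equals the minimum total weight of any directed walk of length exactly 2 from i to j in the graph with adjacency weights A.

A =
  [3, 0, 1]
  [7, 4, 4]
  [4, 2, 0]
A^⊗2 =
  [5, 3, 1]
  [8, 6, 4]
  [4, 2, 0]

Each entry (A^⊗2)_ij equals the minimum over all length-2 walks i = v_0 → v_1 → … → v_2 = j of Σ_t A[v_t][v_{t+1}]. For example, for (i, j) = (0, 2) we minimise over 3 possible intermediate vertex sequences; the minimum is 1, attained along the walk 0 → 2 → 2.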